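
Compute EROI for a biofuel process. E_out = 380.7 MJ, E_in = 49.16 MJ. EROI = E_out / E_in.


EROI = E_out / E_in
= 380.7 / 49.16
= 7.7441

7.7441


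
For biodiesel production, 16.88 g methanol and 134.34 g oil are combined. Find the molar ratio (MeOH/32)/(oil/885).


Molar ratio = n_MeOH / n_oil = (MeOH/32) / (oil/885) = (MeOH * 885) / (32 * oil)
= (16.88 * 885) / (32 * 134.34)
= 3.4750

3.4750


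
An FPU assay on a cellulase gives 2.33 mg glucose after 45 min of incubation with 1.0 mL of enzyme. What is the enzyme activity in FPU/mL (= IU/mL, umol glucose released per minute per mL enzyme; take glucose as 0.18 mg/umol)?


Activity = glucose_mg / (0.18 mg/umol * V_mL * t_min)
= 2.33 / (0.18 * 1.0 * 45)
= 0.2877 FPU/mL

0.2877 FPU/mL


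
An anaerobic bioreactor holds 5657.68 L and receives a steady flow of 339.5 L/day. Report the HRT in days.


HRT = V / Q
= 5657.68 / 339.5
= 16.6647 days

16.6647 days


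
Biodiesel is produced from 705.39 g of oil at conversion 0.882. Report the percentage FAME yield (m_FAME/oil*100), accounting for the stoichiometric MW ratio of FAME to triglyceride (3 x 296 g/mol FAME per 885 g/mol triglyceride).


m_FAME = oil * conv * (3 * 296 / 885) = oil * conv * (888/885)
= 705.39 * 0.882 * 888 / 885
= 624.2630 g
Y = m_FAME / oil * 100 = conv * (888/885) * 100
= 0.882 * 888 / 885 * 100
= 88.50%

88.50%


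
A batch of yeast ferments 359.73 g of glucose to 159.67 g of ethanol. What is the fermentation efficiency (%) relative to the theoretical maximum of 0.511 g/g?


Fermentation efficiency = (actual / (0.511 * glucose)) * 100
= (159.67 / (0.511 * 359.73)) * 100
= 86.8612%

86.8612%


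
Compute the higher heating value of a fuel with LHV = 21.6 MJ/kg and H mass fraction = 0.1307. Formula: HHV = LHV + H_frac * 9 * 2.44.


HHV = LHV + H_frac * 9 * 2.44
= 21.6 + 0.1307 * 9 * 2.44
= 24.4702 MJ/kg

24.4702 MJ/kg


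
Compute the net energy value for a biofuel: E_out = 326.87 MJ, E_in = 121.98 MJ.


NEV = E_out - E_in
= 326.87 - 121.98
= 204.8900 MJ

204.8900 MJ


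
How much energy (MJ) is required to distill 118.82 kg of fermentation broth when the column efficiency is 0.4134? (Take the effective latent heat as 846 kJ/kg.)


E = m * 846 / (eta * 1000)
= 118.82 * 846 / (0.4134 * 1000)
= 243.1585 MJ

243.1585 MJ


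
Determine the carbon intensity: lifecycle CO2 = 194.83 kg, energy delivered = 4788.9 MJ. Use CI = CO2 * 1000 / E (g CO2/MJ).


CI = CO2 * 1000 / E
= 194.83 * 1000 / 4788.9
= 40.6837 g CO2/MJ

40.6837 g CO2/MJ


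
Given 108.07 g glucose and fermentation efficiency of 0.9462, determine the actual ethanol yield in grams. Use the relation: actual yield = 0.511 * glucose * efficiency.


Actual ethanol: m = 0.511 * 108.07 * 0.9462
m = 52.2527 g

52.2527 g


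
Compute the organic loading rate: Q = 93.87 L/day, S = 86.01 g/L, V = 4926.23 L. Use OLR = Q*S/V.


OLR = Q * S / V
= 93.87 * 86.01 / 4926.23
= 1.6389 g/L/day

1.6389 g/L/day


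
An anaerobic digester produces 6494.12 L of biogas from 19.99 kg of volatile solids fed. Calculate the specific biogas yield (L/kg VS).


Y = V / VS
= 6494.12 / 19.99
= 324.8684 L/kg VS

324.8684 L/kg VS


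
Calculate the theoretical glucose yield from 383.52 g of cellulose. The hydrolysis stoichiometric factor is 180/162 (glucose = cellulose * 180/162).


glucose = cellulose * 180/162
= 383.52 * 180/162
= 426.1333 g

426.1333 g


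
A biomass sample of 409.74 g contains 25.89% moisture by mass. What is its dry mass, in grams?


Wd = Ww * (1 - MC/100)
= 409.74 * (1 - 25.89/100)
= 303.6583 g

303.6583 g


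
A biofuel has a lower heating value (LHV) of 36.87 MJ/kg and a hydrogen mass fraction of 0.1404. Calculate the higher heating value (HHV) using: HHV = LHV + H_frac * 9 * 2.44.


HHV = LHV + H_frac * 9 * 2.44
= 36.87 + 0.1404 * 9 * 2.44
= 39.9532 MJ/kg

39.9532 MJ/kg


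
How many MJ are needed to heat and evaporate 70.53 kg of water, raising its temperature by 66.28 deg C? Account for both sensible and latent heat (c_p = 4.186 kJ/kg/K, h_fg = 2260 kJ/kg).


E = m_water * (4.186 * dT + 2260) / 1000
= 70.53 * (4.186 * 66.28 + 2260) / 1000
= 178.9662 MJ

178.9662 MJ


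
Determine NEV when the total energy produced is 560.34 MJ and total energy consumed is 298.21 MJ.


NEV = E_out - E_in
= 560.34 - 298.21
= 262.1300 MJ

262.1300 MJ


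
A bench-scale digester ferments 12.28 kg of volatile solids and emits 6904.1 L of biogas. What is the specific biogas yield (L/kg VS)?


Y = V / VS
= 6904.1 / 12.28
= 562.2231 L/kg VS

562.2231 L/kg VS


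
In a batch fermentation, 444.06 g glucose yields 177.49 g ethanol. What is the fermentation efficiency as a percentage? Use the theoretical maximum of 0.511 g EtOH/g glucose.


Fermentation efficiency = (actual / (0.511 * glucose)) * 100
= (177.49 / (0.511 * 444.06)) * 100
= 78.2188%

78.2188%


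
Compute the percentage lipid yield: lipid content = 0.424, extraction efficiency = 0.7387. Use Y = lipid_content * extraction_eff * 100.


Y = lipid_content * extraction_eff * 100
= 0.424 * 0.7387 * 100
= 31.3209%

31.3209%


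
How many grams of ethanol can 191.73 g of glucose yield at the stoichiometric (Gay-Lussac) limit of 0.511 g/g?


Theoretical ethanol yield: m_EtOH = 0.511 * m_glucose
m_EtOH = 0.511 * 191.73 = 97.9740 g

97.9740 g


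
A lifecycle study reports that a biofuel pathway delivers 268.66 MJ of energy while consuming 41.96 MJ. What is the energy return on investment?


EROI = E_out / E_in
= 268.66 / 41.96
= 6.4028

6.4028


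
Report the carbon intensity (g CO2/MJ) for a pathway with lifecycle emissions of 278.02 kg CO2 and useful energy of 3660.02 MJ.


CI = CO2 * 1000 / E
= 278.02 * 1000 / 3660.02
= 75.9613 g CO2/MJ

75.9613 g CO2/MJ


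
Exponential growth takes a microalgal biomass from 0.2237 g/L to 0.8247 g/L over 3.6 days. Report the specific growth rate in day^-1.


mu = ln(X2/X1) / dt
= ln(0.8247/0.2237) / 3.6
= 0.3624 per day

0.3624 per day


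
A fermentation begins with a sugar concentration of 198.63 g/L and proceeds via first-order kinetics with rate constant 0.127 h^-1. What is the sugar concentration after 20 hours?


S = S0 * exp(-k * t)
S = 198.63 * exp(-0.127 * 20)
S = 15.6652 g/L

15.6652 g/L


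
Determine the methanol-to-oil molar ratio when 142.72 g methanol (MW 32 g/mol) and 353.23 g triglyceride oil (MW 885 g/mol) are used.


Molar ratio = n_MeOH / n_oil = (MeOH/32) / (oil/885) = (MeOH * 885) / (32 * oil)
= (142.72 * 885) / (32 * 353.23)
= 11.1743

11.1743


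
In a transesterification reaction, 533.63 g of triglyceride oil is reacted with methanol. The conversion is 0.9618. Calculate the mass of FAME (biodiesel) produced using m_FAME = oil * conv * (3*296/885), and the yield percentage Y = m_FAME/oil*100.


m_FAME = oil * conv * (3 * 296 / 885) = oil * conv * (888/885)
= 533.63 * 0.9618 * 888 / 885
= 514.9851 g
Y = m_FAME / oil * 100 = conv * (888/885) * 100
= 0.9618 * 888 / 885 * 100
= 96.51%

514.9851 g FAME; Y = 96.51%


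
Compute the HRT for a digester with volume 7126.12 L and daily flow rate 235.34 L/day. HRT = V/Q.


HRT = V / Q
= 7126.12 / 235.34
= 30.2801 days

30.2801 days


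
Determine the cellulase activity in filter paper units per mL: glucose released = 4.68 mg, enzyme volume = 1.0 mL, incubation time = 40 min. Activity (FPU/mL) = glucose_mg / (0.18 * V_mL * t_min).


Activity = glucose_mg / (0.18 mg/umol * V_mL * t_min)
= 4.68 / (0.18 * 1.0 * 40)
= 0.6500 FPU/mL

0.6500 FPU/mL


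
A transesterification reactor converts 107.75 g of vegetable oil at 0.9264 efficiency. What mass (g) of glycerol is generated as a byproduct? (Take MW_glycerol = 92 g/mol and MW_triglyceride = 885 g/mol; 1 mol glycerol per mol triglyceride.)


glycerol = oil * conv * (92/885)
= 107.75 * 0.9264 * 92 / 885
= 10.3767 g

10.3767 g


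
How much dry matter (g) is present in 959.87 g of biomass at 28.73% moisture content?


Wd = Ww * (1 - MC/100)
= 959.87 * (1 - 28.73/100)
= 684.0993 g

684.0993 g


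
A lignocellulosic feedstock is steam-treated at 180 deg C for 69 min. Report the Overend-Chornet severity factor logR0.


logR0 = log10(t * exp((T - 100) / 14.75))
= log10(69 * exp((180 - 100) / 14.75))
= 4.1943

4.1943


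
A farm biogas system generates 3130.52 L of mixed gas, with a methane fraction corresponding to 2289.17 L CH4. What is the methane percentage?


CH4% = V_CH4 / V_total * 100
= 2289.17 / 3130.52 * 100
= 73.1243%

73.1243%


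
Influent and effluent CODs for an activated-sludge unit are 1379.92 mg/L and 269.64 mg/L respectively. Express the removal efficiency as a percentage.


eta = (COD_in - COD_out) / COD_in * 100
= (1379.92 - 269.64) / 1379.92 * 100
= 80.4597%

80.4597%


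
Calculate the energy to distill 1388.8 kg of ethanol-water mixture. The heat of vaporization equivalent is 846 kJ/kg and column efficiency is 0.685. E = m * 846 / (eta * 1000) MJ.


E = m * 846 / (eta * 1000)
= 1388.8 * 846 / (0.685 * 1000)
= 1715.2187 MJ

1715.2187 MJ


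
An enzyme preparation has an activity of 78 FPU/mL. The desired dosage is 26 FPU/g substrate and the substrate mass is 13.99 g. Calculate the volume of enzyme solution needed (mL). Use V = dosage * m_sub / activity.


V = dosage * m_sub / activity
V = 26 * 13.99 / 78
V = 4.6633 mL

4.6633 mL


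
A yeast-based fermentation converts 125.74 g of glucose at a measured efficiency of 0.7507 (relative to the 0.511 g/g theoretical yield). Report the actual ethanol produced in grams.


Actual ethanol: m = 0.511 * 125.74 * 0.7507
m = 48.2348 g

48.2348 g


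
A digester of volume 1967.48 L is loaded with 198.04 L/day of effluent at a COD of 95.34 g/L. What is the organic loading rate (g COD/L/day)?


OLR = Q * S / V
= 198.04 * 95.34 / 1967.48
= 9.5966 g/L/day

9.5966 g/L/day


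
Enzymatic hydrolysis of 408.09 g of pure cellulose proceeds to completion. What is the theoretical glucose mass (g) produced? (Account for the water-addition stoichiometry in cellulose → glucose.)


glucose = cellulose * 180/162
= 408.09 * 180/162
= 453.4333 g

453.4333 g


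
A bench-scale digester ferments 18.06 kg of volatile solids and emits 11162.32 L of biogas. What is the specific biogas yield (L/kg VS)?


Y = V / VS
= 11162.32 / 18.06
= 618.0687 L/kg VS

618.0687 L/kg VS


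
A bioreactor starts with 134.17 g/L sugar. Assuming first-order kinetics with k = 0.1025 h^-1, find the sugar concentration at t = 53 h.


S = S0 * exp(-k * t)
S = 134.17 * exp(-0.1025 * 53)
S = 0.5866 g/L

0.5866 g/L


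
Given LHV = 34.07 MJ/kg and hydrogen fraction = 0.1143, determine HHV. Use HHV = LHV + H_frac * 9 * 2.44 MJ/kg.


HHV = LHV + H_frac * 9 * 2.44
= 34.07 + 0.1143 * 9 * 2.44
= 36.5800 MJ/kg

36.5800 MJ/kg


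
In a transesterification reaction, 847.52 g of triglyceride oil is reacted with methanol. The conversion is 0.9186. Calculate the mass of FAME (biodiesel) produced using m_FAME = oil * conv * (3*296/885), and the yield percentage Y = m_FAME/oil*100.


m_FAME = oil * conv * (3 * 296 / 885) = oil * conv * (888/885)
= 847.52 * 0.9186 * 888 / 885
= 781.1710 g
Y = m_FAME / oil * 100 = conv * (888/885) * 100
= 0.9186 * 888 / 885 * 100
= 92.17%

781.1710 g FAME; Y = 92.17%


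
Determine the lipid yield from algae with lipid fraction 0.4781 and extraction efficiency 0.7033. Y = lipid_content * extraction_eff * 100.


Y = lipid_content * extraction_eff * 100
= 0.4781 * 0.7033 * 100
= 33.6248%

33.6248%


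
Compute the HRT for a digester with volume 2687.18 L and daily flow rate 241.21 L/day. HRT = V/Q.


HRT = V / Q
= 2687.18 / 241.21
= 11.1404 days

11.1404 days


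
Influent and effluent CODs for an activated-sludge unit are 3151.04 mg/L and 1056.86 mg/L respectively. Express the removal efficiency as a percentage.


eta = (COD_in - COD_out) / COD_in * 100
= (3151.04 - 1056.86) / 3151.04 * 100
= 66.4600%

66.4600%


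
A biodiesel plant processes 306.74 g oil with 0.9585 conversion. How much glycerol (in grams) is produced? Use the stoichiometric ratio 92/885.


glycerol = oil * conv * (92/885)
= 306.74 * 0.9585 * 92 / 885
= 30.5638 g

30.5638 g


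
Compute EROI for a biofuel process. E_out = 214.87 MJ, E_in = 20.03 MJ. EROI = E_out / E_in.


EROI = E_out / E_in
= 214.87 / 20.03
= 10.7274

10.7274


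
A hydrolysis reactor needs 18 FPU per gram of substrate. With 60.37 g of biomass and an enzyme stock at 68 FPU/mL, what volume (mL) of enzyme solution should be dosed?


V = dosage * m_sub / activity
V = 18 * 60.37 / 68
V = 15.9803 mL

15.9803 mL


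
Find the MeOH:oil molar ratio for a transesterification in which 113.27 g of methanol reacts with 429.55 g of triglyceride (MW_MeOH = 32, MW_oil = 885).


Molar ratio = n_MeOH / n_oil = (MeOH/32) / (oil/885) = (MeOH * 885) / (32 * oil)
= (113.27 * 885) / (32 * 429.55)
= 7.2928

7.2928


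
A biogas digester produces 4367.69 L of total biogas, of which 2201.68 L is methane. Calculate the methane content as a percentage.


CH4% = V_CH4 / V_total * 100
= 2201.68 / 4367.69 * 100
= 50.4083%

50.4083%


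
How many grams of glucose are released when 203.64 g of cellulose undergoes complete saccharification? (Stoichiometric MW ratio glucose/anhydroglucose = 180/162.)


glucose = cellulose * 180/162
= 203.64 * 180/162
= 226.2667 g

226.2667 g


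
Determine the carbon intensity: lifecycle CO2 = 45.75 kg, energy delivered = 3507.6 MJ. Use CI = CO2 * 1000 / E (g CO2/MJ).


CI = CO2 * 1000 / E
= 45.75 * 1000 / 3507.6
= 13.0431 g CO2/MJ

13.0431 g CO2/MJ


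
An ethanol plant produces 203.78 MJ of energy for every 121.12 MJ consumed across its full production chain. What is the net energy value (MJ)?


NEV = E_out - E_in
= 203.78 - 121.12
= 82.6600 MJ

82.6600 MJ


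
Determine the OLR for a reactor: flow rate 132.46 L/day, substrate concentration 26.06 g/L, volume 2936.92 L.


OLR = Q * S / V
= 132.46 * 26.06 / 2936.92
= 1.1753 g/L/day

1.1753 g/L/day


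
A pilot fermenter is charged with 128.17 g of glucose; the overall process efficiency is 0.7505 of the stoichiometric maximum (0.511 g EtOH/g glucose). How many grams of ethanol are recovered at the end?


Actual ethanol: m = 0.511 * 128.17 * 0.7505
m = 49.1539 g

49.1539 g


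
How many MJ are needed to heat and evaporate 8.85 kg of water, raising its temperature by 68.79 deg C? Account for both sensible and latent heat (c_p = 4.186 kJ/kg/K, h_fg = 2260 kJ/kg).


E = m_water * (4.186 * dT + 2260) / 1000
= 8.85 * (4.186 * 68.79 + 2260) / 1000
= 22.5494 MJ

22.5494 MJ


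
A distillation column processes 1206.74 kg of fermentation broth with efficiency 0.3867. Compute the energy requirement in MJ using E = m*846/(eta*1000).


E = m * 846 / (eta * 1000)
= 1206.74 * 846 / (0.3867 * 1000)
= 2640.0363 MJ

2640.0363 MJ


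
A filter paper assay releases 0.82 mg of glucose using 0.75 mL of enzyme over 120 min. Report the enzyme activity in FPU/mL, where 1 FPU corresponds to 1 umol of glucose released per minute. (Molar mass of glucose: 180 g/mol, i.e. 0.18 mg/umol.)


Activity = glucose_mg / (0.18 mg/umol * V_mL * t_min)
= 0.82 / (0.18 * 0.75 * 120)
= 0.0506 FPU/mL

0.0506 FPU/mL


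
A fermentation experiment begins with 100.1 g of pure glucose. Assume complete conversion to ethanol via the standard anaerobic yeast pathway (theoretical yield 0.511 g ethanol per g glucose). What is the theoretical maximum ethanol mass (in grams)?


Theoretical ethanol yield: m_EtOH = 0.511 * m_glucose
m_EtOH = 0.511 * 100.1 = 51.1511 g

51.1511 g


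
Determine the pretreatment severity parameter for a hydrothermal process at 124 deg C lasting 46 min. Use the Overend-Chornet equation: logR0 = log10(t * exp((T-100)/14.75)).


logR0 = log10(t * exp((T - 100) / 14.75))
= log10(46 * exp((124 - 100) / 14.75))
= 2.3694

2.3694


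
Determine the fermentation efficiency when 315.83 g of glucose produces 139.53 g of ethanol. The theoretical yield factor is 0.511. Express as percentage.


Fermentation efficiency = (actual / (0.511 * glucose)) * 100
= (139.53 / (0.511 * 315.83)) * 100
= 86.4556%

86.4556%


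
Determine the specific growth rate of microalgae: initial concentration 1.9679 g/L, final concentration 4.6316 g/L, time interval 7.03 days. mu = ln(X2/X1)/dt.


mu = ln(X2/X1) / dt
= ln(4.6316/1.9679) / 7.03
= 0.1218 per day

0.1218 per day


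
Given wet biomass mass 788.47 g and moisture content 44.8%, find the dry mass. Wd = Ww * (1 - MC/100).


Wd = Ww * (1 - MC/100)
= 788.47 * (1 - 44.8/100)
= 435.2354 g

435.2354 g


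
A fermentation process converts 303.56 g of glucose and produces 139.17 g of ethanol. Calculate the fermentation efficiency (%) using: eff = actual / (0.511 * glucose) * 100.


Fermentation efficiency = (actual / (0.511 * glucose)) * 100
= (139.17 / (0.511 * 303.56)) * 100
= 89.7181%

89.7181%


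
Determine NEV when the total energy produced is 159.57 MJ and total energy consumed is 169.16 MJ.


NEV = E_out - E_in
= 159.57 - 169.16
= -9.5900 MJ

-9.5900 MJ


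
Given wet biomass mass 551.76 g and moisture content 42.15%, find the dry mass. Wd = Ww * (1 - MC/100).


Wd = Ww * (1 - MC/100)
= 551.76 * (1 - 42.15/100)
= 319.1932 g

319.1932 g


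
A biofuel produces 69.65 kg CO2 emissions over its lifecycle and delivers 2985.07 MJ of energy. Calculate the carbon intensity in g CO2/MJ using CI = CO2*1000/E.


CI = CO2 * 1000 / E
= 69.65 * 1000 / 2985.07
= 23.3328 g CO2/MJ

23.3328 g CO2/MJ


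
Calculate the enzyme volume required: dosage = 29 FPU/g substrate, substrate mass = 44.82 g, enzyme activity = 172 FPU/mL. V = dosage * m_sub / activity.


V = dosage * m_sub / activity
V = 29 * 44.82 / 172
V = 7.5569 mL

7.5569 mL


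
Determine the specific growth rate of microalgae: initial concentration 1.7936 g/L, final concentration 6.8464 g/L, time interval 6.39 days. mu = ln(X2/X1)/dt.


mu = ln(X2/X1) / dt
= ln(6.8464/1.7936) / 6.39
= 0.2096 per day

0.2096 per day


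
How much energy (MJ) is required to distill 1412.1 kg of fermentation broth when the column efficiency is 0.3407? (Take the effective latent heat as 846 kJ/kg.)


E = m * 846 / (eta * 1000)
= 1412.1 * 846 / (0.3407 * 1000)
= 3506.4180 MJ

3506.4180 MJ


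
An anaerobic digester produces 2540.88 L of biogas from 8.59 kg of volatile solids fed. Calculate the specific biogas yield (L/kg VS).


Y = V / VS
= 2540.88 / 8.59
= 295.7951 L/kg VS

295.7951 L/kg VS


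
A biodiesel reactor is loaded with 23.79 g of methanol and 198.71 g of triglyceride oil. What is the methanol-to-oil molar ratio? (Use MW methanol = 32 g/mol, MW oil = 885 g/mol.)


Molar ratio = n_MeOH / n_oil = (MeOH/32) / (oil/885) = (MeOH * 885) / (32 * oil)
= (23.79 * 885) / (32 * 198.71)
= 3.3111

3.3111


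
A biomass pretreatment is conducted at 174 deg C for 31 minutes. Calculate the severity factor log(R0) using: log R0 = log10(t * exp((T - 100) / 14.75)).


logR0 = log10(t * exp((T - 100) / 14.75))
= log10(31 * exp((174 - 100) / 14.75))
= 3.6702

3.6702


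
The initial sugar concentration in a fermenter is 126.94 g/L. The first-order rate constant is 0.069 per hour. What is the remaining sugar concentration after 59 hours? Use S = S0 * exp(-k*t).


S = S0 * exp(-k * t)
S = 126.94 * exp(-0.069 * 59)
S = 2.1656 g/L

2.1656 g/L


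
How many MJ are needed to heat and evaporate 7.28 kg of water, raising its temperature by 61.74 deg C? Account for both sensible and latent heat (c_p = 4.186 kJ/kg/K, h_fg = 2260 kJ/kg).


E = m_water * (4.186 * dT + 2260) / 1000
= 7.28 * (4.186 * 61.74 + 2260) / 1000
= 18.3343 MJ

18.3343 MJ


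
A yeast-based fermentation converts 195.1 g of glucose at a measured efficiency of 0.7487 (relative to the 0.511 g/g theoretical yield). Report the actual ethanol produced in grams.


Actual ethanol: m = 0.511 * 195.1 * 0.7487
m = 74.6425 g

74.6425 g


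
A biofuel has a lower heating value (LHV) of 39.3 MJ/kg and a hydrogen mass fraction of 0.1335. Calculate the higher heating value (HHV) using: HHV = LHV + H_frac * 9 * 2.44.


HHV = LHV + H_frac * 9 * 2.44
= 39.3 + 0.1335 * 9 * 2.44
= 42.2317 MJ/kg

42.2317 MJ/kg


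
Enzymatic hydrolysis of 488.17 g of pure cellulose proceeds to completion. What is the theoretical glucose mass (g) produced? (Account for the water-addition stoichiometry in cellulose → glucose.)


glucose = cellulose * 180/162
= 488.17 * 180/162
= 542.4111 g

542.4111 g


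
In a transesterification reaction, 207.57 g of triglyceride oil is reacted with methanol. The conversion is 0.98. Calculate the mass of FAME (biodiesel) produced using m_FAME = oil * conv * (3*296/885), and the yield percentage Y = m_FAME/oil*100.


m_FAME = oil * conv * (3 * 296 / 885) = oil * conv * (888/885)
= 207.57 * 0.98 * 888 / 885
= 204.1082 g
Y = m_FAME / oil * 100 = conv * (888/885) * 100
= 0.98 * 888 / 885 * 100
= 98.33%

204.1082 g FAME; Y = 98.33%


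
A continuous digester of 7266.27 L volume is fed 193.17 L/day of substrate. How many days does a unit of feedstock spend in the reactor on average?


HRT = V / Q
= 7266.27 / 193.17
= 37.6159 days

37.6159 days


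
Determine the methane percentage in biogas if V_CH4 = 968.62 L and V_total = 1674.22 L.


CH4% = V_CH4 / V_total * 100
= 968.62 / 1674.22 * 100
= 57.8550%

57.8550%


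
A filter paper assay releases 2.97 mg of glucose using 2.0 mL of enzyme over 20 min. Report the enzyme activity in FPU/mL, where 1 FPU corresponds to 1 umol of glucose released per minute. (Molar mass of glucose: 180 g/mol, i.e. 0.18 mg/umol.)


Activity = glucose_mg / (0.18 mg/umol * V_mL * t_min)
= 2.97 / (0.18 * 2.0 * 20)
= 0.4125 FPU/mL

0.4125 FPU/mL


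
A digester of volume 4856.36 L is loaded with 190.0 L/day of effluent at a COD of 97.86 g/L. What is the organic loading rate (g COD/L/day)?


OLR = Q * S / V
= 190.0 * 97.86 / 4856.36
= 3.8287 g/L/day

3.8287 g/L/day


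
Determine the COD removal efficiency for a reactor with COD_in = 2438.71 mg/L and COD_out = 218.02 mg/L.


eta = (COD_in - COD_out) / COD_in * 100
= (2438.71 - 218.02) / 2438.71 * 100
= 91.0600%

91.0600%


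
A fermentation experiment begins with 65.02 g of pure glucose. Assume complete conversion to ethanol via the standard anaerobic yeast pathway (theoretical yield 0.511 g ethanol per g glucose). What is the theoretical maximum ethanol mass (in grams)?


Theoretical ethanol yield: m_EtOH = 0.511 * m_glucose
m_EtOH = 0.511 * 65.02 = 33.2252 g

33.2252 g


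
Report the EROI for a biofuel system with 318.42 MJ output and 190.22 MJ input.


EROI = E_out / E_in
= 318.42 / 190.22
= 1.6740

1.6740


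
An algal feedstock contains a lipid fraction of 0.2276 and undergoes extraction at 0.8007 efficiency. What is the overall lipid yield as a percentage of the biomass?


Y = lipid_content * extraction_eff * 100
= 0.2276 * 0.8007 * 100
= 18.2239%

18.2239%


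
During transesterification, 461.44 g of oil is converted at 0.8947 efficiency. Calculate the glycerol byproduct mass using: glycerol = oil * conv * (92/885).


glycerol = oil * conv * (92/885)
= 461.44 * 0.8947 * 92 / 885
= 42.9178 g

42.9178 g


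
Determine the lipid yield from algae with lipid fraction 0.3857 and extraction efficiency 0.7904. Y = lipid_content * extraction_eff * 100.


Y = lipid_content * extraction_eff * 100
= 0.3857 * 0.7904 * 100
= 30.4857%

30.4857%


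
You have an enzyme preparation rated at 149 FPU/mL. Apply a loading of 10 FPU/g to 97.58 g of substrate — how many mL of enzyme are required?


V = dosage * m_sub / activity
V = 10 * 97.58 / 149
V = 6.5490 mL

6.5490 mL


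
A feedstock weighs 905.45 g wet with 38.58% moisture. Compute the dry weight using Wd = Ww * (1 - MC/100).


Wd = Ww * (1 - MC/100)
= 905.45 * (1 - 38.58/100)
= 556.1274 g

556.1274 g


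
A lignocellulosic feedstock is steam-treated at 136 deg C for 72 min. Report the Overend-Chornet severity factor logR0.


logR0 = log10(t * exp((T - 100) / 14.75))
= log10(72 * exp((136 - 100) / 14.75))
= 2.9173

2.9173


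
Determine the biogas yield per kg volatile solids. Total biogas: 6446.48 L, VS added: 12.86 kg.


Y = V / VS
= 6446.48 / 12.86
= 501.2815 L/kg VS

501.2815 L/kg VS


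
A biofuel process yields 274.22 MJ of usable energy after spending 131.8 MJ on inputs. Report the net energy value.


NEV = E_out - E_in
= 274.22 - 131.8
= 142.4200 MJ

142.4200 MJ


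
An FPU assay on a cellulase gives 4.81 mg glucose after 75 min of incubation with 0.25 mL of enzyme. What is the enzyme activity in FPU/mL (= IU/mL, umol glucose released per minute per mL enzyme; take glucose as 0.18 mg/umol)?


Activity = glucose_mg / (0.18 mg/umol * V_mL * t_min)
= 4.81 / (0.18 * 0.25 * 75)
= 1.4252 FPU/mL

1.4252 FPU/mL


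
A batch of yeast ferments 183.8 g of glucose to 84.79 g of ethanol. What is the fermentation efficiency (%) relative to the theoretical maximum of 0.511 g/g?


Fermentation efficiency = (actual / (0.511 * glucose)) * 100
= (84.79 / (0.511 * 183.8)) * 100
= 90.2772%

90.2772%


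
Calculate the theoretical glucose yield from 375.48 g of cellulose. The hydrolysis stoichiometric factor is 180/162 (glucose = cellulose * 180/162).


glucose = cellulose * 180/162
= 375.48 * 180/162
= 417.2000 g

417.2000 g


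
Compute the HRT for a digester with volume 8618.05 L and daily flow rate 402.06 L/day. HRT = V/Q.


HRT = V / Q
= 8618.05 / 402.06
= 21.4347 days

21.4347 days


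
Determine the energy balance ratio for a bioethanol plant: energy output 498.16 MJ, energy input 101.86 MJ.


EROI = E_out / E_in
= 498.16 / 101.86
= 4.8906

4.8906


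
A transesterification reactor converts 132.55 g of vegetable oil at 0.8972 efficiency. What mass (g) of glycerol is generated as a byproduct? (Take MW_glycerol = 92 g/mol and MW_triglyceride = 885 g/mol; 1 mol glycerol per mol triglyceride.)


glycerol = oil * conv * (92/885)
= 132.55 * 0.8972 * 92 / 885
= 12.3627 g

12.3627 g


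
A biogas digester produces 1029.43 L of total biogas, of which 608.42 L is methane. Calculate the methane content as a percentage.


CH4% = V_CH4 / V_total * 100
= 608.42 / 1029.43 * 100
= 59.1026%

59.1026%


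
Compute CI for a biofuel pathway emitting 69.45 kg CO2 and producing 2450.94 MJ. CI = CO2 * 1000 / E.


CI = CO2 * 1000 / E
= 69.45 * 1000 / 2450.94
= 28.3361 g CO2/MJ

28.3361 g CO2/MJ


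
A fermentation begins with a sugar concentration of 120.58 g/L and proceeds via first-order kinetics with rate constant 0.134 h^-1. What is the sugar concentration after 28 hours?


S = S0 * exp(-k * t)
S = 120.58 * exp(-0.134 * 28)
S = 2.8301 g/L

2.8301 g/L


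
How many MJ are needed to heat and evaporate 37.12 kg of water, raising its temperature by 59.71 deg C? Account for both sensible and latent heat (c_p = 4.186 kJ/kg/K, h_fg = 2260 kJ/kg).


E = m_water * (4.186 * dT + 2260) / 1000
= 37.12 * (4.186 * 59.71 + 2260) / 1000
= 93.1692 MJ

93.1692 MJ


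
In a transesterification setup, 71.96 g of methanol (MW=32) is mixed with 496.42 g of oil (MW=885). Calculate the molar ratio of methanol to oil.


Molar ratio = n_MeOH / n_oil = (MeOH/32) / (oil/885) = (MeOH * 885) / (32 * oil)
= (71.96 * 885) / (32 * 496.42)
= 4.0090

4.0090


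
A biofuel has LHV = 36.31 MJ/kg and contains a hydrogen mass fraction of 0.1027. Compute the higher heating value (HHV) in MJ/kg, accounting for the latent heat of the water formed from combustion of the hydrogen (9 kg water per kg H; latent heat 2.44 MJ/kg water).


HHV = LHV + H_frac * 9 * 2.44
= 36.31 + 0.1027 * 9 * 2.44
= 38.5653 MJ/kg

38.5653 MJ/kg


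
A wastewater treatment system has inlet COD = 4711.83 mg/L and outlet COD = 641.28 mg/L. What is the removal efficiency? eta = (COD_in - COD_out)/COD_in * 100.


eta = (COD_in - COD_out) / COD_in * 100
= (4711.83 - 641.28) / 4711.83 * 100
= 86.3900%

86.3900%


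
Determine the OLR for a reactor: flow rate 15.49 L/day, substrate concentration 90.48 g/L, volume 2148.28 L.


OLR = Q * S / V
= 15.49 * 90.48 / 2148.28
= 0.6524 g/L/day

0.6524 g/L/day


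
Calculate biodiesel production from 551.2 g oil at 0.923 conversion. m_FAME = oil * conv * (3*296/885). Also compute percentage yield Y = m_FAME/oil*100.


m_FAME = oil * conv * (3 * 296 / 885) = oil * conv * (888/885)
= 551.2 * 0.923 * 888 / 885
= 510.4822 g
Y = m_FAME / oil * 100 = conv * (888/885) * 100
= 0.923 * 888 / 885 * 100
= 92.61%

510.4822 g FAME; Y = 92.61%


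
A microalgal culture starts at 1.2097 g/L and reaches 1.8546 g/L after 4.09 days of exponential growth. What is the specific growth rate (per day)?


mu = ln(X2/X1) / dt
= ln(1.8546/1.2097) / 4.09
= 0.1045 per day

0.1045 per day


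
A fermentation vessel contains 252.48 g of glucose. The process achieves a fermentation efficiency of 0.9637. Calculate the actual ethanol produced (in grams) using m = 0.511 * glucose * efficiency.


Actual ethanol: m = 0.511 * 252.48 * 0.9637
m = 124.3340 g

124.3340 g


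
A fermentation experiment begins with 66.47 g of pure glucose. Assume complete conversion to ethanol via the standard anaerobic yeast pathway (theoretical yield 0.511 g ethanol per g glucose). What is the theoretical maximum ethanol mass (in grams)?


Theoretical ethanol yield: m_EtOH = 0.511 * m_glucose
m_EtOH = 0.511 * 66.47 = 33.9662 g

33.9662 g


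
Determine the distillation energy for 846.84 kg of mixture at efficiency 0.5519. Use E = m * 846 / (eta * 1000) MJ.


E = m * 846 / (eta * 1000)
= 846.84 * 846 / (0.5519 * 1000)
= 1298.1095 MJ

1298.1095 MJ


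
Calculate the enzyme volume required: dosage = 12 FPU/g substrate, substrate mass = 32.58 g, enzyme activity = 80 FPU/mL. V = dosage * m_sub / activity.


V = dosage * m_sub / activity
V = 12 * 32.58 / 80
V = 4.8870 mL

4.8870 mL


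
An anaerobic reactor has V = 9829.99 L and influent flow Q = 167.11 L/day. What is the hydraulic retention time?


HRT = V / Q
= 9829.99 / 167.11
= 58.8235 days

58.8235 days


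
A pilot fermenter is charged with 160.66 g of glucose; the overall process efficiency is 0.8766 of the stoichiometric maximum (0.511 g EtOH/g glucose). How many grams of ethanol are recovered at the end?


Actual ethanol: m = 0.511 * 160.66 * 0.8766
m = 71.9665 g

71.9665 g


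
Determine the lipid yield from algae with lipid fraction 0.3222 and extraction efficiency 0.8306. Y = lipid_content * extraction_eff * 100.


Y = lipid_content * extraction_eff * 100
= 0.3222 * 0.8306 * 100
= 26.7619%

26.7619%


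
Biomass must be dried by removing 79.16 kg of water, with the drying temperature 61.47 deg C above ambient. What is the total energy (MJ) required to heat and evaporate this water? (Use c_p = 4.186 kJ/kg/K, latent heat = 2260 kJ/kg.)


E = m_water * (4.186 * dT + 2260) / 1000
= 79.16 * (4.186 * 61.47 + 2260) / 1000
= 199.2705 MJ

199.2705 MJ


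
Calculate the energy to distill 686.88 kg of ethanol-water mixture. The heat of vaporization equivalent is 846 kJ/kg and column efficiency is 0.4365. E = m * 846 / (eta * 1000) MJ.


E = m * 846 / (eta * 1000)
= 686.88 * 846 / (0.4365 * 1000)
= 1331.2726 MJ

1331.2726 MJ


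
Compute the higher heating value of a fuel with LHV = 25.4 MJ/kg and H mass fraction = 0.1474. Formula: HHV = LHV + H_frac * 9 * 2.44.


HHV = LHV + H_frac * 9 * 2.44
= 25.4 + 0.1474 * 9 * 2.44
= 28.6369 MJ/kg

28.6369 MJ/kg


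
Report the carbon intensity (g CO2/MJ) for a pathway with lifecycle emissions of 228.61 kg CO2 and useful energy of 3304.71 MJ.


CI = CO2 * 1000 / E
= 228.61 * 1000 / 3304.71
= 69.1770 g CO2/MJ

69.1770 g CO2/MJ


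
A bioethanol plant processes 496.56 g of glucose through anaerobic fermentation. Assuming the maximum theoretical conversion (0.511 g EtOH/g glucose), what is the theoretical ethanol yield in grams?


Theoretical ethanol yield: m_EtOH = 0.511 * m_glucose
m_EtOH = 0.511 * 496.56 = 253.7422 g

253.7422 g


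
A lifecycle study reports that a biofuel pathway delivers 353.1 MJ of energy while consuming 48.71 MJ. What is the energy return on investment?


EROI = E_out / E_in
= 353.1 / 48.71
= 7.2490

7.2490


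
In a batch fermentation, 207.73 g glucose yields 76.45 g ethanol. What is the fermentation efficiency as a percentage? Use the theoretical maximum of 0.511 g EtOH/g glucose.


Fermentation efficiency = (actual / (0.511 * glucose)) * 100
= (76.45 / (0.511 * 207.73)) * 100
= 72.0207%

72.0207%


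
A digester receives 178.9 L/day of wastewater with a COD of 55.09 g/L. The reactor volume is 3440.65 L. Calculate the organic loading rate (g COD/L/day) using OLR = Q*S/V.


OLR = Q * S / V
= 178.9 * 55.09 / 3440.65
= 2.8645 g/L/day

2.8645 g/L/day


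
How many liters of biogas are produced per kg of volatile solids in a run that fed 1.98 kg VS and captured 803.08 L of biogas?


Y = V / VS
= 803.08 / 1.98
= 405.5960 L/kg VS

405.5960 L/kg VS


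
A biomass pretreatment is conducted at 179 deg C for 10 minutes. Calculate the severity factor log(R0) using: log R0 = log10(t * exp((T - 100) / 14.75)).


logR0 = log10(t * exp((T - 100) / 14.75))
= log10(10 * exp((179 - 100) / 14.75))
= 3.3261

3.3261


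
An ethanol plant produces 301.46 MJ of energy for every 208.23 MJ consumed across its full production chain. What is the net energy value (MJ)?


NEV = E_out - E_in
= 301.46 - 208.23
= 93.2300 MJ

93.2300 MJ


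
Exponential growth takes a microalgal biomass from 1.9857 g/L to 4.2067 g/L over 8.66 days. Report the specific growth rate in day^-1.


mu = ln(X2/X1) / dt
= ln(4.2067/1.9857) / 8.66
= 0.0867 per day

0.0867 per day


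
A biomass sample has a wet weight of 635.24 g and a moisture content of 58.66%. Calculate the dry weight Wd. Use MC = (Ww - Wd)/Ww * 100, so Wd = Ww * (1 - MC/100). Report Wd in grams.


Wd = Ww * (1 - MC/100)
= 635.24 * (1 - 58.66/100)
= 262.6082 g

262.6082 g


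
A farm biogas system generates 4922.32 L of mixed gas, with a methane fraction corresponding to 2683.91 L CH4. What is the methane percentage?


CH4% = V_CH4 / V_total * 100
= 2683.91 / 4922.32 * 100
= 54.5253%

54.5253%


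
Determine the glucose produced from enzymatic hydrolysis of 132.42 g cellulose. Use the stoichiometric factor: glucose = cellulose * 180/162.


glucose = cellulose * 180/162
= 132.42 * 180/162
= 147.1333 g

147.1333 g


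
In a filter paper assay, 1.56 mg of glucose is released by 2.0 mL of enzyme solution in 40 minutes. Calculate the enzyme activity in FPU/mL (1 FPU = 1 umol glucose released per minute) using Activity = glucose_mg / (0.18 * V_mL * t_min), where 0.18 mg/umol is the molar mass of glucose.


Activity = glucose_mg / (0.18 mg/umol * V_mL * t_min)
= 1.56 / (0.18 * 2.0 * 40)
= 0.1083 FPU/mL

0.1083 FPU/mL


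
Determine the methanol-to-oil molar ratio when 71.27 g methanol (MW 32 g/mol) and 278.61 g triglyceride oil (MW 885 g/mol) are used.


Molar ratio = n_MeOH / n_oil = (MeOH/32) / (oil/885) = (MeOH * 885) / (32 * oil)
= (71.27 * 885) / (32 * 278.61)
= 7.0746

7.0746


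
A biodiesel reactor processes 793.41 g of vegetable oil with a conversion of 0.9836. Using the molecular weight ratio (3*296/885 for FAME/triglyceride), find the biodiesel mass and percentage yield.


m_FAME = oil * conv * (3 * 296 / 885) = oil * conv * (888/885)
= 793.41 * 0.9836 * 888 / 885
= 783.0435 g
Y = m_FAME / oil * 100 = conv * (888/885) * 100
= 0.9836 * 888 / 885 * 100
= 98.69%

783.0435 g FAME; Y = 98.69%


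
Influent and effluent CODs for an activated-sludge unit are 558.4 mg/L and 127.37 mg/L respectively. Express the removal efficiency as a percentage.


eta = (COD_in - COD_out) / COD_in * 100
= (558.4 - 127.37) / 558.4 * 100
= 77.1902%

77.1902%


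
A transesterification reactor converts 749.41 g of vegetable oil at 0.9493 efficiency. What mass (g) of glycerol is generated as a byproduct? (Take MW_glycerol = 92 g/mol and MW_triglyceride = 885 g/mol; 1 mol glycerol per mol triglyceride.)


glycerol = oil * conv * (92/885)
= 749.41 * 0.9493 * 92 / 885
= 73.9550 g

73.9550 g


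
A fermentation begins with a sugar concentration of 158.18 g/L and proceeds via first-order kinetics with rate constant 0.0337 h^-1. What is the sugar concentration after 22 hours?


S = S0 * exp(-k * t)
S = 158.18 * exp(-0.0337 * 22)
S = 75.3643 g/L

75.3643 g/L


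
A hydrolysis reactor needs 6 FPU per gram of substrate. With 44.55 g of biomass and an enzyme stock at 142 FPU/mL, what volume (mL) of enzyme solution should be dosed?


V = dosage * m_sub / activity
V = 6 * 44.55 / 142
V = 1.8824 mL

1.8824 mL


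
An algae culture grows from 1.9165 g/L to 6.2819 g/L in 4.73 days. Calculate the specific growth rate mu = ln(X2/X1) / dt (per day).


mu = ln(X2/X1) / dt
= ln(6.2819/1.9165) / 4.73
= 0.2510 per day

0.2510 per day


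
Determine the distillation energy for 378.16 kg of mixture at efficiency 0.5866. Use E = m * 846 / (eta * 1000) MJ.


E = m * 846 / (eta * 1000)
= 378.16 * 846 / (0.5866 * 1000)
= 545.3859 MJ

545.3859 MJ


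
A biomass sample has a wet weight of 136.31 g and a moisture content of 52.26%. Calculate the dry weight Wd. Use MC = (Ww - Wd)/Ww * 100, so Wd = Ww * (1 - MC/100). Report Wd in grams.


Wd = Ww * (1 - MC/100)
= 136.31 * (1 - 52.26/100)
= 65.0744 g

65.0744 g


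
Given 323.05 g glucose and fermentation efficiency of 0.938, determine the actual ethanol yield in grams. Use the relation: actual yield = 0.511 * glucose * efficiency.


Actual ethanol: m = 0.511 * 323.05 * 0.938
m = 154.8437 g

154.8437 g


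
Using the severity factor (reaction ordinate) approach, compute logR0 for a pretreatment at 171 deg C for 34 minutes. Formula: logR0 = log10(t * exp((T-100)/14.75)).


logR0 = log10(t * exp((T - 100) / 14.75))
= log10(34 * exp((171 - 100) / 14.75))
= 3.6220

3.6220


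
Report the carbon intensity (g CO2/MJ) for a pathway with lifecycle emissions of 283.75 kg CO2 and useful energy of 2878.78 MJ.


CI = CO2 * 1000 / E
= 283.75 * 1000 / 2878.78
= 98.5661 g CO2/MJ

98.5661 g CO2/MJ


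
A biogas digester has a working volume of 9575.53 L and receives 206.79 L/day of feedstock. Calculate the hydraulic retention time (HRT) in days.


HRT = V / Q
= 9575.53 / 206.79
= 46.3056 days

46.3056 days


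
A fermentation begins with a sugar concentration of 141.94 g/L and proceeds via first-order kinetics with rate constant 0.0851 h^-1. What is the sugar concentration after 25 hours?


S = S0 * exp(-k * t)
S = 141.94 * exp(-0.0851 * 25)
S = 16.9100 g/L

16.9100 g/L


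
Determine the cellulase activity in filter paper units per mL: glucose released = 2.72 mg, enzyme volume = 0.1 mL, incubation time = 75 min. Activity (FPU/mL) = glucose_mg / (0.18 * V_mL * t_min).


Activity = glucose_mg / (0.18 mg/umol * V_mL * t_min)
= 2.72 / (0.18 * 0.1 * 75)
= 2.0148 FPU/mL

2.0148 FPU/mL


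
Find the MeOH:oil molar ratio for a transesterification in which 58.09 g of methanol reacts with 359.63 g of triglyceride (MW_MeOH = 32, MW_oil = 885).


Molar ratio = n_MeOH / n_oil = (MeOH/32) / (oil/885) = (MeOH * 885) / (32 * oil)
= (58.09 * 885) / (32 * 359.63)
= 4.4672

4.4672


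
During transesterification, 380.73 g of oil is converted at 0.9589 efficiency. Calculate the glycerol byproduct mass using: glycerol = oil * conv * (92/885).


glycerol = oil * conv * (92/885)
= 380.73 * 0.9589 * 92 / 885
= 37.9520 g

37.9520 g


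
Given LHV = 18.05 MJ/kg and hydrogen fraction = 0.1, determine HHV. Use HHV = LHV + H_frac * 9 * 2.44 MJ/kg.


HHV = LHV + H_frac * 9 * 2.44
= 18.05 + 0.1 * 9 * 2.44
= 20.2460 MJ/kg

20.2460 MJ/kg


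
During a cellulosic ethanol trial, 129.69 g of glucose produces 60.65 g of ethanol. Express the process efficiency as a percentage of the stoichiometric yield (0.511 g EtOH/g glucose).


Fermentation efficiency = (actual / (0.511 * glucose)) * 100
= (60.65 / (0.511 * 129.69)) * 100
= 91.5173%

91.5173%
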